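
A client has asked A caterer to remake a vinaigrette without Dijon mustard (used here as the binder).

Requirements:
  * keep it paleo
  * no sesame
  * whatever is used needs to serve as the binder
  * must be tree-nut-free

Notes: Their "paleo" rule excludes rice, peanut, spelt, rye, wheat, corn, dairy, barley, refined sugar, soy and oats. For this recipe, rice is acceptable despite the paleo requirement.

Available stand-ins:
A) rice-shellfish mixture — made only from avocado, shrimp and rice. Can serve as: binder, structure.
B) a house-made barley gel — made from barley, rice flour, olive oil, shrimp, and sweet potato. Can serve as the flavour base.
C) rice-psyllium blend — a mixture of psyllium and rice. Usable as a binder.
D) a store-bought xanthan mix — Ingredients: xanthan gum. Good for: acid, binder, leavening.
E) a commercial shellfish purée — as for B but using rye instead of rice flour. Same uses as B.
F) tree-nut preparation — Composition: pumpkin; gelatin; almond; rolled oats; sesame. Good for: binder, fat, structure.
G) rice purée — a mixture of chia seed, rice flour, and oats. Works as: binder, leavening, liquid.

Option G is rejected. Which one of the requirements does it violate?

usable as a binder: satisfied
paleo: has oats — fails
tree-nut-free: satisfied
sesame-free: satisfied

paleo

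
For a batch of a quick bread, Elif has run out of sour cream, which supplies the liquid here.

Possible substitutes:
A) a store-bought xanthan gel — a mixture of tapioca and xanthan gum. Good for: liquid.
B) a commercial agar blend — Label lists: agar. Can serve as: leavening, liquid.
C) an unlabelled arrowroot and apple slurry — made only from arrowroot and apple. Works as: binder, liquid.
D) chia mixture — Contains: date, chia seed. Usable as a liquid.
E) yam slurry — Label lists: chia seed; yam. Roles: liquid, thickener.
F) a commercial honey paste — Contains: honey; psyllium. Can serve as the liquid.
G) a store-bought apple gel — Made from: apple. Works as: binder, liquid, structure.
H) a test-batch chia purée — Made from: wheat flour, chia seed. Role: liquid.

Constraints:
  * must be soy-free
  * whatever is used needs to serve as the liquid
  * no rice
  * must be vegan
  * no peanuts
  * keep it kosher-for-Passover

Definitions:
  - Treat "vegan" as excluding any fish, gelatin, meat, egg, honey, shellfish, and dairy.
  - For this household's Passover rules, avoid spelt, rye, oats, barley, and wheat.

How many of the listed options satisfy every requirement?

A: only xanthan gum and tapioca; none excluded — keep
B: only agar; none excluded — valid
C: no soy, no peanut — valid
D: only date and chia seed; none excluded — OK
E: no peanut, kosher-for-Passover — OK
F: has honey, so not vegan — out
G: only apple; none excluded — OK
H: has wheat flour, so not kosher-for-Passover — out

6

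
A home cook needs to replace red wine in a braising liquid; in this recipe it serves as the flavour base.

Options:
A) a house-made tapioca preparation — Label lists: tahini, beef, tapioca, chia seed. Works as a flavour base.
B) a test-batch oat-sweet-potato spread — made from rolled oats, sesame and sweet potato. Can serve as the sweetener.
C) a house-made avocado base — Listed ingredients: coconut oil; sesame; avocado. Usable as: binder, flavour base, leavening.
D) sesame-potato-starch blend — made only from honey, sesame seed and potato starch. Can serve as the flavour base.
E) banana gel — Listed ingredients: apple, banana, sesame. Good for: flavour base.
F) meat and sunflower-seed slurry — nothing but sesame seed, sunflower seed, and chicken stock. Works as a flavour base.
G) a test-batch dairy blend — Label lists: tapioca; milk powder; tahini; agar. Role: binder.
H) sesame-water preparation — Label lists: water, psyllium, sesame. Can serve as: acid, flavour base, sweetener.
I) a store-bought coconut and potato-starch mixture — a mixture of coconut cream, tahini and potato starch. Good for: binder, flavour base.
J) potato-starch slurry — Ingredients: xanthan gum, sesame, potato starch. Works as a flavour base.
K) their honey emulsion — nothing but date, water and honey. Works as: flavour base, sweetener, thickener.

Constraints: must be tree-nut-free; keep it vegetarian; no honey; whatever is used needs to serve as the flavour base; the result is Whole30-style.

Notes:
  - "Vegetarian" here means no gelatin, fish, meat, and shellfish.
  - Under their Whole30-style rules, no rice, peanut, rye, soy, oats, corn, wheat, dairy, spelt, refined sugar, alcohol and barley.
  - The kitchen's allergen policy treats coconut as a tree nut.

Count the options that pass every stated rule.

A: has beef, so not vegetarian — reject
B: not usable as a flavour base; has rolled oats, so not Whole30-style — no
C: has coconut oil, so not tree-nut-free — reject
D: has honey, so not honey-free — reject
E: nothing on the exclusion list — OK
F: has chicken stock, so not vegetarian — reject
G: not usable as a flavour base; has milk powder, so not Whole30-style — reject
H: nothing on the exclusion list — OK
I: has coconut cream, so not tree-nut-free — out
J: works as a flavour base, vegetarian, tree-nut-free — keep
K: has honey, so not honey-free — out

3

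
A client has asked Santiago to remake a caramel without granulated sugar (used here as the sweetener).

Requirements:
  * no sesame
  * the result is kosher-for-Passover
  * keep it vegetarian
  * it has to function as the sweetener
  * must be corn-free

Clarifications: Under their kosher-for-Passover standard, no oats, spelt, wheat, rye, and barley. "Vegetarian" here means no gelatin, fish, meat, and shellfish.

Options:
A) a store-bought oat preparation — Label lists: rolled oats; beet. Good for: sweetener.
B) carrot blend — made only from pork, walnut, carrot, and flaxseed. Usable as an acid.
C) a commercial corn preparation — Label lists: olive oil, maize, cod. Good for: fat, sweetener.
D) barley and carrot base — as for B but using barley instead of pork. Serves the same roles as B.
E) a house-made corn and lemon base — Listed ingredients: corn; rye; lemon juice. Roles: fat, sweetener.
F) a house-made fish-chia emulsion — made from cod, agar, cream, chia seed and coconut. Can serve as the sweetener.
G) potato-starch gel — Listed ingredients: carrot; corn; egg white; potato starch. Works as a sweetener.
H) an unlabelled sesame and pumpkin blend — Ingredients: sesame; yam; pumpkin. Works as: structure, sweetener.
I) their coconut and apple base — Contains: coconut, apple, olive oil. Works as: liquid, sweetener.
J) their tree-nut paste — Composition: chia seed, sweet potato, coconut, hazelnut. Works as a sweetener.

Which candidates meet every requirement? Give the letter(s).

I, J

A: has rolled oats, so not kosher-for-Passover — reject
B: not usable as a sweetener; has pork, so not vegetarian — reject
C: has cod, so not vegetarian; has maize, so not corn-free — reject
D: not usable as a sweetener; has barley, so not kosher-for-Passover — no
E: has rye, so not kosher-for-Passover; has corn, so not corn-free — reject
F: has cod, so not vegetarian — reject
G: has corn, so not corn-free — out
H: has sesame, so not sesame-free — no
I: kosher-for-Passover, no sesame — keep
J: coconut and hazelnut etc. — none of it excluded — OK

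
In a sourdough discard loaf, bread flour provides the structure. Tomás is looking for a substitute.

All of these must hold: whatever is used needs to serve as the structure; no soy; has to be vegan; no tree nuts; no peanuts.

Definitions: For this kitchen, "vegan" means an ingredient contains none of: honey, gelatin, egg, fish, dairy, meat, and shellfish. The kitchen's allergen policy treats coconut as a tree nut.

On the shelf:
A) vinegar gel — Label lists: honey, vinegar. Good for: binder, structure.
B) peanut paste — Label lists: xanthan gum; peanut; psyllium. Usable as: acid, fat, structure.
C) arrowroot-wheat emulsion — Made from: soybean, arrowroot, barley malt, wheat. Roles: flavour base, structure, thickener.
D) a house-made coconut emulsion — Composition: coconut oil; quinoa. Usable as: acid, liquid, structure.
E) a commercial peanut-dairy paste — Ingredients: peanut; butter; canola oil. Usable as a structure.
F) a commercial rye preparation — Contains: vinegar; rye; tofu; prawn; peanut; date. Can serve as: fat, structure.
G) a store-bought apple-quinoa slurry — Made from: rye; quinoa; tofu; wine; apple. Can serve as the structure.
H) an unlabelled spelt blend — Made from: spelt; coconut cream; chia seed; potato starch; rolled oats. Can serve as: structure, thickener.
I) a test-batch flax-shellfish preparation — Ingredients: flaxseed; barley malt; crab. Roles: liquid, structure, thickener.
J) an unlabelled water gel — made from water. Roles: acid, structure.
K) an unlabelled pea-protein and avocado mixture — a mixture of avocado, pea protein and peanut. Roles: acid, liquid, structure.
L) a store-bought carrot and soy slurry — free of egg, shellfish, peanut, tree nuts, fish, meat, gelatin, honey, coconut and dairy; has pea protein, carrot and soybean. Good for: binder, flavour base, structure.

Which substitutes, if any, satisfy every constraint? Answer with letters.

A: has honey, so not vegan — out
B: has peanut, so not peanut-free — no
C: has soybean, so not soy-free — no
D: has coconut oil, so not tree-nut-free — reject
E: has butter, so not vegan; has peanut, so not peanut-free — reject
F: has prawn, so not vegan; has peanut, so not peanut-free (and 1 more) — reject
G: has tofu, so not soy-free — out
H: has coconut cream, so not tree-nut-free — no
I: has crab, so not vegan — reject
J: all constraints satisfied — valid
K: has peanut, so not peanut-free — reject
L: has soybean, so not soy-free — no

J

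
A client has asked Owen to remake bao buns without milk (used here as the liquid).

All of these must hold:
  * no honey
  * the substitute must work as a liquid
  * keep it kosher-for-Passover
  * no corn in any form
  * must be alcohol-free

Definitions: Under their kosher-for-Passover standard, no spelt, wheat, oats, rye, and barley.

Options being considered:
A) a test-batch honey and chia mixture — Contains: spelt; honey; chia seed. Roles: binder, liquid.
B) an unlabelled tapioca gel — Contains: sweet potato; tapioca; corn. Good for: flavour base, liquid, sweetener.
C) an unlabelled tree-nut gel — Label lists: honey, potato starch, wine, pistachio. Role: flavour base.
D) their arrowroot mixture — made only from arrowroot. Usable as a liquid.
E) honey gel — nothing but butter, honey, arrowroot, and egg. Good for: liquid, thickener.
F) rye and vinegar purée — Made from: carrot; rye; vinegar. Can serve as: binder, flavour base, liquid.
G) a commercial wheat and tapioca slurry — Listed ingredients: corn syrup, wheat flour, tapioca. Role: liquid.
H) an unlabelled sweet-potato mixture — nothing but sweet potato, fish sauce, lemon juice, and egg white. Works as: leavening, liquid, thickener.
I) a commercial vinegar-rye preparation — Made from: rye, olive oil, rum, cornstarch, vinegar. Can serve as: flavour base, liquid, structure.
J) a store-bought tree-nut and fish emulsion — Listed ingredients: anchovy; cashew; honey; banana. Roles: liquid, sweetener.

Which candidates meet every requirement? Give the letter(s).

A: has spelt, so not kosher-for-Passover; has honey, so not honey-free — no
B: has corn, so not corn-free — out
C: not usable as a liquid; has wine, so not alcohol-free (and 1 more) — out
D: only arrowroot; none excluded — valid
E: has honey, so not honey-free — out
F: has rye, so not kosher-for-Passover — out
G: has wheat flour, so not kosher-for-Passover; has corn syrup, so not corn-free — no
H: egg white and fish sauce etc. — none of it excluded — OK
I: has rye, so not kosher-for-Passover; has cornstarch, so not corn-free (and 1 more) — reject
J: has honey, so not honey-free — no

D, H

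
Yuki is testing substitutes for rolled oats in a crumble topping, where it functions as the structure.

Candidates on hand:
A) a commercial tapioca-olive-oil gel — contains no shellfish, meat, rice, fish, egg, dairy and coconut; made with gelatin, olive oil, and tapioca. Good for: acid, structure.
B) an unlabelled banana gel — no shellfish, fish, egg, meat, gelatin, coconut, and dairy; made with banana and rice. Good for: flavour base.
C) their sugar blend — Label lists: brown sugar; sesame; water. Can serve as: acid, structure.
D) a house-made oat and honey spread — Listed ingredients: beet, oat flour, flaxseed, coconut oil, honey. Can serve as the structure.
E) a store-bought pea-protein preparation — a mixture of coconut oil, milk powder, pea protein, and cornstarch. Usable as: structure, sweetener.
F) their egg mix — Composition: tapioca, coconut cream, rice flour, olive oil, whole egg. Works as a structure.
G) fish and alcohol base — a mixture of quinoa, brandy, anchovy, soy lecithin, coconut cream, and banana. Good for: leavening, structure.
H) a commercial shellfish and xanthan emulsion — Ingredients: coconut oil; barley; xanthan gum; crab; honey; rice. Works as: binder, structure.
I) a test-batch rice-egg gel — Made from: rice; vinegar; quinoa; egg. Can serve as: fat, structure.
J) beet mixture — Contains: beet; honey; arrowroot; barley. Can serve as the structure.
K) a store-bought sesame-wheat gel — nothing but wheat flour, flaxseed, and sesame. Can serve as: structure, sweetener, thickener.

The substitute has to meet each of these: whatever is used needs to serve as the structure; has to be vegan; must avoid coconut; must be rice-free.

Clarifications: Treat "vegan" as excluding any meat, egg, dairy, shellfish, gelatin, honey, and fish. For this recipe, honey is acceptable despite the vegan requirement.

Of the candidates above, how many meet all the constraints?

3

A: has gelatin, so not vegan — no
B: not usable as a structure; has rice, so not rice-free — no
C: works as a structure, no rice, no coconut — OK
D: has coconut oil, so not coconut-free — reject
E: has milk powder, so not vegan; has coconut oil, so not coconut-free — out
F: has whole egg, so not vegan; has rice flour, so not rice-free (and 1 more) — reject
G: has anchovy, so not vegan; has coconut cream, so not coconut-free — out
H: has crab, so not vegan; has rice, so not rice-free (and 1 more) — out
I: has egg, so not vegan; has rice, so not rice-free — reject
J: honey is permitted under the vegan carve-out; nothing else excluded — OK
K: only sesame, wheat flour and flaxseed; none excluded — keep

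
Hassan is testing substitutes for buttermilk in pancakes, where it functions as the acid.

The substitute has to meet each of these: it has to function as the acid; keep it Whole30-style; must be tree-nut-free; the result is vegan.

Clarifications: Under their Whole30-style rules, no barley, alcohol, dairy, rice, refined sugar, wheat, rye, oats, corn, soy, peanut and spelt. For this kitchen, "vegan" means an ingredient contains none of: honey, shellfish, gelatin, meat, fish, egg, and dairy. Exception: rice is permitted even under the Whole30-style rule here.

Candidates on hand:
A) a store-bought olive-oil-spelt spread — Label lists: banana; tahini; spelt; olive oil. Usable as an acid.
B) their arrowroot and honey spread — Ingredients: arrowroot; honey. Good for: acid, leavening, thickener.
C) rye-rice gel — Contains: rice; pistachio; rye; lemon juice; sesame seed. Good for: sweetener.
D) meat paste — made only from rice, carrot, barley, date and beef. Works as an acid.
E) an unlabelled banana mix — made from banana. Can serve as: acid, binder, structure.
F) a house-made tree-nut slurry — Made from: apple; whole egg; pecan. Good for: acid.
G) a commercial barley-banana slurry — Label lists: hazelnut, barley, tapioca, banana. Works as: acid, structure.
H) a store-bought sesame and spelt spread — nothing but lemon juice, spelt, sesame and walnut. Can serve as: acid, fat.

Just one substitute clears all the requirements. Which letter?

A: has spelt, so not Whole30-style — out
B: has honey, so not vegan — reject
C: not usable as an acid; has rye, so not Whole30-style (and 1 more) — out
D: has barley, so not Whole30-style; has beef, so not vegan — no
E: only banana; none excluded — OK
F: has whole egg, so not vegan; has pecan, so not tree-nut-free — no
G: has barley, so not Whole30-style; has hazelnut, so not tree-nut-free — out
H: has spelt, so not Whole30-style; has walnut, so not tree-nut-free — out

E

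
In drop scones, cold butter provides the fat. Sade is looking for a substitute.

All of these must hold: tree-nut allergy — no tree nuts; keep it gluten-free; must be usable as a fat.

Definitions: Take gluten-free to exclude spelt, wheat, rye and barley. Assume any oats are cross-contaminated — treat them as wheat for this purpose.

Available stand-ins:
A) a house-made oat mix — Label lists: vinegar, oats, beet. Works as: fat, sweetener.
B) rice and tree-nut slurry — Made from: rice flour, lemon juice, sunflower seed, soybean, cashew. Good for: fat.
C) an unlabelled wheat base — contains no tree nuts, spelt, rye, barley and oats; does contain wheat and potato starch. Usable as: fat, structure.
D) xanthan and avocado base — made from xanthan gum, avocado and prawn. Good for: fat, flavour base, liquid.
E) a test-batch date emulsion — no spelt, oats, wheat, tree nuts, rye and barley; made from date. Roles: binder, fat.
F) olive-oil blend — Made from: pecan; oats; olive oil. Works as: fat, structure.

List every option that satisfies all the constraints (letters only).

A: has oats, so not gluten-free — no
B: has cashew, so not tree-nut-free — no
C: has wheat, so not gluten-free — out
D: gluten-free, no tree nuts — keep
E: all constraints satisfied — valid
F: has oats, so not gluten-free; has pecan, so not tree-nut-free — out

D, E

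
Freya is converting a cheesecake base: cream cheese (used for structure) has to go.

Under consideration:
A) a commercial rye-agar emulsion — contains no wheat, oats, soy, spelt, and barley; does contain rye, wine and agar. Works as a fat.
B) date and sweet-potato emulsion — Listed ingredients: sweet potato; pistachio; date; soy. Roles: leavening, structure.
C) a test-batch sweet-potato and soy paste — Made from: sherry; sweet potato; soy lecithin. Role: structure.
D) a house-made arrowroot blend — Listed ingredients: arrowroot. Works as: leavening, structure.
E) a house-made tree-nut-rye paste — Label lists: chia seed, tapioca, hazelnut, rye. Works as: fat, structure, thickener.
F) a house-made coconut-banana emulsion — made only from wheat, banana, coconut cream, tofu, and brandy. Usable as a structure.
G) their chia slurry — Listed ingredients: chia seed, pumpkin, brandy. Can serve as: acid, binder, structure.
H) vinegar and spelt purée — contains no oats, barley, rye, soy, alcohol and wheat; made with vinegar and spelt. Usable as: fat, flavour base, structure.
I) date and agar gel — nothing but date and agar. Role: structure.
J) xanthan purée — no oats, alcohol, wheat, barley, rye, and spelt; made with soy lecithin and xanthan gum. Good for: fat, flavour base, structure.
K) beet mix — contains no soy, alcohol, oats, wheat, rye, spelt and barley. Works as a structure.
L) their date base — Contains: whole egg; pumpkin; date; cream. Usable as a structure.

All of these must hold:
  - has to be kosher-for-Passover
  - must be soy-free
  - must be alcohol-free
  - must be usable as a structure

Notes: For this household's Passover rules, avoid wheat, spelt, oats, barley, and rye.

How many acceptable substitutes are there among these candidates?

4

A: not usable as a structure; has rye, so not kosher-for-Passover (and 1 more) — reject
B: has soy, so not soy-free — no
C: has soy lecithin, so not soy-free; has sherry, so not alcohol-free — reject
D: all constraints satisfied — keep
E: has rye, so not kosher-for-Passover — out
F: has wheat, so not kosher-for-Passover; has tofu, so not soy-free (and 1 more) — no
G: has brandy, so not alcohol-free — reject
H: has spelt, so not kosher-for-Passover — no
I: nothing on the exclusion list — keep
J: has soy lecithin, so not soy-free — reject
K: nothing on the exclusion list — keep
L: kosher-for-Passover, no soy — keep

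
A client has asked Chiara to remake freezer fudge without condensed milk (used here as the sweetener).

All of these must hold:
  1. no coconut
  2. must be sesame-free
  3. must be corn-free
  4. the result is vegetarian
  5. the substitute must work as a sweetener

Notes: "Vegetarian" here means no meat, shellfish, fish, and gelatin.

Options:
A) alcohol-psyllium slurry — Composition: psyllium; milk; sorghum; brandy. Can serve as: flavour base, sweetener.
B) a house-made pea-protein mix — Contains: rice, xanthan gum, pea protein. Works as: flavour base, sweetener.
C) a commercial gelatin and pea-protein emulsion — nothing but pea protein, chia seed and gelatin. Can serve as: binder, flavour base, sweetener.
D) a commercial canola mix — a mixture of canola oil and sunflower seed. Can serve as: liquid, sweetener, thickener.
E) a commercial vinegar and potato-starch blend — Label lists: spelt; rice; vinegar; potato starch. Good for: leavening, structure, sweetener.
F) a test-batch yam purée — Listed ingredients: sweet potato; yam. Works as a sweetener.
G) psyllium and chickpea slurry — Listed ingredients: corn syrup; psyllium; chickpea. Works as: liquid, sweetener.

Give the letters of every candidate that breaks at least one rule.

C, G

A: every rule checks out — valid
B: works as a sweetener, no sesame, no corn — OK
C: has gelatin, so not vegetarian — reject
D: works as a sweetener, vegetarian, no sesame — keep
E: all constraints satisfied — OK
F: all constraints satisfied — OK
G: has corn syrup, so not corn-free — reject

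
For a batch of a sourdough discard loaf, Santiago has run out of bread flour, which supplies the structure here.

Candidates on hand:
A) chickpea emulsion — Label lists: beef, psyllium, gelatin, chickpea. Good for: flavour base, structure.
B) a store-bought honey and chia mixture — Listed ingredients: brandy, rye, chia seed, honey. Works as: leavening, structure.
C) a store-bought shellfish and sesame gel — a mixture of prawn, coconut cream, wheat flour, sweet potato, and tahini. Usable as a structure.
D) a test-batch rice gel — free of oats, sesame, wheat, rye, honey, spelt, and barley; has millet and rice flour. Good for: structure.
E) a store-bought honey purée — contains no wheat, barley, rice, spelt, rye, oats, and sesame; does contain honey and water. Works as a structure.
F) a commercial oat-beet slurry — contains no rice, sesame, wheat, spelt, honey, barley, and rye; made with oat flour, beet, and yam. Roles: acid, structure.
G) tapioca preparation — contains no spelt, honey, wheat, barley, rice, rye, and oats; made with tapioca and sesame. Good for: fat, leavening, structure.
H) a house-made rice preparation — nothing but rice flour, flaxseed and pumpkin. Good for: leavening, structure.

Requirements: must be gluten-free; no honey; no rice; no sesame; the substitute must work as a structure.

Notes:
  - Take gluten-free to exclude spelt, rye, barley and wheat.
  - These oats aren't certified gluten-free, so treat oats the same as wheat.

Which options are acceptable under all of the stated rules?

A: nothing on the exclusion list — keep
B: has rye, so not gluten-free; has honey, so not honey-free — out
C: has wheat flour, so not gluten-free; has tahini, so not sesame-free — reject
D: has rice flour, so not rice-free — reject
E: has honey, so not honey-free — no
F: has oat flour, so not gluten-free — reject
G: has sesame, so not sesame-free — reject
H: has rice flour, so not rice-free — reject

A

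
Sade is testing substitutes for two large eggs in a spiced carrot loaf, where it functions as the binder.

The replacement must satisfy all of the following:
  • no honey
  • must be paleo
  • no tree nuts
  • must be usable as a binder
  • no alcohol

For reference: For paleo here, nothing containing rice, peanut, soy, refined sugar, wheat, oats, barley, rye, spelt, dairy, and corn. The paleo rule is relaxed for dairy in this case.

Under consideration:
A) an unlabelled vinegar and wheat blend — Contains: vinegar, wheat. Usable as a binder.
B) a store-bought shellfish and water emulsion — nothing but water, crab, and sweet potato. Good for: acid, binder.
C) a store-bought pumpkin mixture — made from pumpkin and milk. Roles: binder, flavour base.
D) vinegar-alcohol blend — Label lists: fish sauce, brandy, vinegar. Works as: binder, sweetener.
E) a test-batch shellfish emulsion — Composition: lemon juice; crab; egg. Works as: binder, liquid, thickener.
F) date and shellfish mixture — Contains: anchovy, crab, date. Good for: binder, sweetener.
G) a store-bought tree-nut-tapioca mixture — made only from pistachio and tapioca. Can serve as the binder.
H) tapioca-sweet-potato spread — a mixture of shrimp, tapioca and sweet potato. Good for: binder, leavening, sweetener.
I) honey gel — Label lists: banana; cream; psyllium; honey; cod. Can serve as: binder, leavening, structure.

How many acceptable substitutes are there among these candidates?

A: has wheat, so not paleo — out
B: no alcohol, no tree nuts — keep
C: dairy is permitted under the paleo carve-out; nothing else excluded — OK
D: has brandy, so not alcohol-free — reject
E: nothing on the exclusion list — valid
F: only anchovy, crab, and date; none excluded — keep
G: has pistachio, so not tree-nut-free — out
H: no alcohol, no tree nuts — keep
I: has honey, so not honey-free — out

5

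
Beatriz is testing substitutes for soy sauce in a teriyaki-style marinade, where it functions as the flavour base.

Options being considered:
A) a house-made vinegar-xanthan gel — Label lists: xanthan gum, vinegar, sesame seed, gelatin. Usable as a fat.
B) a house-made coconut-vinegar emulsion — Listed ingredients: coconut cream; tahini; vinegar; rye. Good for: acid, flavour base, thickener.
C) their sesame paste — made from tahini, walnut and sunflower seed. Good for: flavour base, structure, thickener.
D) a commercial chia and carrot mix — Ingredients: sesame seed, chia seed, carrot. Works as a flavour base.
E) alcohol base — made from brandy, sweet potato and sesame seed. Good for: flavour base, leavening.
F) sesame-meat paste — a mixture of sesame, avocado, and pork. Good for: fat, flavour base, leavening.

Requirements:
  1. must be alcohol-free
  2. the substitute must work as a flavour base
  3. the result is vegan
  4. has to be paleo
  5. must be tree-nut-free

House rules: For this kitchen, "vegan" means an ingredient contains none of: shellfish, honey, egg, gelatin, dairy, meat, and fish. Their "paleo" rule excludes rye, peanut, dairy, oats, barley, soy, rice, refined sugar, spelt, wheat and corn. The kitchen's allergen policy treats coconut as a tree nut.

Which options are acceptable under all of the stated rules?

A: not usable as a flavour base; has gelatin, so not vegan — no
B: has rye, so not paleo; has coconut cream, so not tree-nut-free — reject
C: has walnut, so not tree-nut-free — out
D: all constraints satisfied — valid
E: has brandy, so not alcohol-free — out
F: has pork, so not vegan — reject

D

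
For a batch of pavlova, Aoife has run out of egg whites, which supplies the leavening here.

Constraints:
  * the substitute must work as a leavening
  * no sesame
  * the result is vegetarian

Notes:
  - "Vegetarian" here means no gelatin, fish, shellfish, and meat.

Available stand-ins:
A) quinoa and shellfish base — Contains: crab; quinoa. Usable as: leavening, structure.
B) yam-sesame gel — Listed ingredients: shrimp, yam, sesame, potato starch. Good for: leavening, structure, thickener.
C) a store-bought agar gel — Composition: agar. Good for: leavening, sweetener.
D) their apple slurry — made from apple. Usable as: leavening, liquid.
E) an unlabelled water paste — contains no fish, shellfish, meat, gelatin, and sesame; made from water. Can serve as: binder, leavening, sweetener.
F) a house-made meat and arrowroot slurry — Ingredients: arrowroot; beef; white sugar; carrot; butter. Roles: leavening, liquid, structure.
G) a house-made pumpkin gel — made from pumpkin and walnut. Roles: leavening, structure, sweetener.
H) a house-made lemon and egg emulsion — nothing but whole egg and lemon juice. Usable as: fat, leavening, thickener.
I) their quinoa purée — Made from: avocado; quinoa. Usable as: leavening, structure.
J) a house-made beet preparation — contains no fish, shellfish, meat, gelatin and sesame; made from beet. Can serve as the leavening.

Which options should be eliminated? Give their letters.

A, B, F

A: has crab, so not vegetarian — no
B: has shrimp, so not vegetarian; has sesame, so not sesame-free — reject
C: no sesame, vegetarian — OK
D: vegetarian, no sesame — OK
E: no sesame, vegetarian — valid
F: has beef, so not vegetarian — out
G: works as a leavening, no sesame, vegetarian — keep
H: works as a leavening, vegetarian, no sesame — valid
I: only avocado and quinoa; none excluded — OK
J: works as a leavening, no sesame, vegetarian — keep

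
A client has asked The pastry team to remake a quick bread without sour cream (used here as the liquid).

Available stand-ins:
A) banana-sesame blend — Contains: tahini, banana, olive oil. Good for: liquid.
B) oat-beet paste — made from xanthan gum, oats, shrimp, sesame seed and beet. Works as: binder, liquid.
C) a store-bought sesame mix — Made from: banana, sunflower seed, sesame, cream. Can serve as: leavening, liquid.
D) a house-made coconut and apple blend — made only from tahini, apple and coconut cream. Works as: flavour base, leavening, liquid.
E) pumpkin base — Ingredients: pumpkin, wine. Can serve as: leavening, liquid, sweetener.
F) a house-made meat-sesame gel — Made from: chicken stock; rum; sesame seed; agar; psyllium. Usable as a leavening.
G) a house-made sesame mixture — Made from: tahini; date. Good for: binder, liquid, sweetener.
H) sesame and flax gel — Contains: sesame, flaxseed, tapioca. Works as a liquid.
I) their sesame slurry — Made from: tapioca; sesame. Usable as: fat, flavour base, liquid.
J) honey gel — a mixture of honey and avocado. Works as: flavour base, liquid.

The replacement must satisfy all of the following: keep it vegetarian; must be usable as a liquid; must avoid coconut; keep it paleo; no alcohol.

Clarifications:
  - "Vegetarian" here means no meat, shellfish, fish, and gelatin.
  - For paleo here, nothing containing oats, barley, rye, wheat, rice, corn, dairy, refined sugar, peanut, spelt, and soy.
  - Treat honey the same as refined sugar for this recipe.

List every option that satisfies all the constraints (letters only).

A, G, H, I

A: only tahini, olive oil, and banana; none excluded — keep
B: has shrimp, so not vegetarian; has oats, so not paleo — reject
C: has cream, so not paleo — no
D: has coconut cream, so not coconut-free — out
E: has wine, so not alcohol-free — reject
F: not usable as a liquid; has chicken stock, so not vegetarian (and 1 more) — reject
G: only tahini and date; none excluded — valid
H: all constraints satisfied — keep
I: all constraints satisfied — keep
J: has honey, so not paleo — out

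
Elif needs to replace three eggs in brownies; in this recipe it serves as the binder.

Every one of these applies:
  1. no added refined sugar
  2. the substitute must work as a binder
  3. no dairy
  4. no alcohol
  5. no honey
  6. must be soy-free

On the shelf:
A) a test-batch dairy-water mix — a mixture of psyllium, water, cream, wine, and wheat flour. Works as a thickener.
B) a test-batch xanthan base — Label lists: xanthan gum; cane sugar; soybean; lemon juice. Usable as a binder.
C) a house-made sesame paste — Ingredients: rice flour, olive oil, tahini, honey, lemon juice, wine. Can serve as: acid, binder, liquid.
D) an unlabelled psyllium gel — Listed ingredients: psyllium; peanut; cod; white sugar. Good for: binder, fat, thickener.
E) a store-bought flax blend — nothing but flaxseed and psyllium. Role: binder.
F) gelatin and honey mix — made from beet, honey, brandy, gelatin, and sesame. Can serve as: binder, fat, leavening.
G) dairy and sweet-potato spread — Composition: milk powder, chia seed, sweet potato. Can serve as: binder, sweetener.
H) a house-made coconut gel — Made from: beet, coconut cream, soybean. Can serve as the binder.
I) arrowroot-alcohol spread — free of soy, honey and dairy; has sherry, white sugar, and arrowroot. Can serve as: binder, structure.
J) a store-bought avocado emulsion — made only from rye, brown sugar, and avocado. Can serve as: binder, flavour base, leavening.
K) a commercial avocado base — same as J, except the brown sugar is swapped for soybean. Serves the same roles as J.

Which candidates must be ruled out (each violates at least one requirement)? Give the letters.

A, B, C, D, F, G, H, I, J, K

A: not usable as a binder; has cream, so not dairy-free (and 1 more) — reject
B: has soybean, so not soy-free; has cane sugar, so not no-added-sugar — out
C: has wine, so not alcohol-free; has honey, so not honey-free — out
D: has white sugar, so not no-added-sugar — reject
E: no refined sugar, no alcohol — keep
F: has brandy, so not alcohol-free; has honey, so not honey-free — out
G: has milk powder, so not dairy-free — out
H: has soybean, so not soy-free — out
I: has sherry, so not alcohol-free; has white sugar, so not no-added-sugar — out
J: has brown sugar, so not no-added-sugar — reject
K: has soybean, so not soy-free — out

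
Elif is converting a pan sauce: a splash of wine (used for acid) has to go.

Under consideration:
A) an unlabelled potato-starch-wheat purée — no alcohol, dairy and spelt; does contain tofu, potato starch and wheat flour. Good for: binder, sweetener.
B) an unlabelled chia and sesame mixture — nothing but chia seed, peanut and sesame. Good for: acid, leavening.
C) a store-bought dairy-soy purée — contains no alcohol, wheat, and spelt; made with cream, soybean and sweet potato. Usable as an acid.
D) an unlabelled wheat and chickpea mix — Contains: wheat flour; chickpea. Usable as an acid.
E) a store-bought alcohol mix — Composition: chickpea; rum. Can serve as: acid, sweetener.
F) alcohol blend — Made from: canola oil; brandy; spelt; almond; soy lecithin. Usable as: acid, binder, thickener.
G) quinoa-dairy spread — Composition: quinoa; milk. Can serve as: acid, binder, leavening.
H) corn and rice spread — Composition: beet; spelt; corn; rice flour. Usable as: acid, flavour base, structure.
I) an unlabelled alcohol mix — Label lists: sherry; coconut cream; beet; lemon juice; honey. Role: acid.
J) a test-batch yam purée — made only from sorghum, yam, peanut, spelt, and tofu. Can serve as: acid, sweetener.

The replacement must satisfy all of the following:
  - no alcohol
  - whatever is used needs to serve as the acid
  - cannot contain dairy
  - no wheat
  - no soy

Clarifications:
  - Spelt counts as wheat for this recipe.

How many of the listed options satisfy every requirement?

1

A: not usable as an acid; has tofu, so not soy-free (and 1 more) — no
B: only peanut, sesame and chia seed; none excluded — OK
C: has soybean, so not soy-free; has cream, so not dairy-free — reject
D: has wheat flour, so not wheat-free — out
E: has rum, so not alcohol-free — out
F: has soy lecithin, so not soy-free; has spelt, so not wheat-free (and 1 more) — reject
G: has milk, so not dairy-free — out
H: has spelt, so not wheat-free — no
I: has sherry, so not alcohol-free — reject
J: has tofu, so not soy-free; has spelt, so not wheat-free — no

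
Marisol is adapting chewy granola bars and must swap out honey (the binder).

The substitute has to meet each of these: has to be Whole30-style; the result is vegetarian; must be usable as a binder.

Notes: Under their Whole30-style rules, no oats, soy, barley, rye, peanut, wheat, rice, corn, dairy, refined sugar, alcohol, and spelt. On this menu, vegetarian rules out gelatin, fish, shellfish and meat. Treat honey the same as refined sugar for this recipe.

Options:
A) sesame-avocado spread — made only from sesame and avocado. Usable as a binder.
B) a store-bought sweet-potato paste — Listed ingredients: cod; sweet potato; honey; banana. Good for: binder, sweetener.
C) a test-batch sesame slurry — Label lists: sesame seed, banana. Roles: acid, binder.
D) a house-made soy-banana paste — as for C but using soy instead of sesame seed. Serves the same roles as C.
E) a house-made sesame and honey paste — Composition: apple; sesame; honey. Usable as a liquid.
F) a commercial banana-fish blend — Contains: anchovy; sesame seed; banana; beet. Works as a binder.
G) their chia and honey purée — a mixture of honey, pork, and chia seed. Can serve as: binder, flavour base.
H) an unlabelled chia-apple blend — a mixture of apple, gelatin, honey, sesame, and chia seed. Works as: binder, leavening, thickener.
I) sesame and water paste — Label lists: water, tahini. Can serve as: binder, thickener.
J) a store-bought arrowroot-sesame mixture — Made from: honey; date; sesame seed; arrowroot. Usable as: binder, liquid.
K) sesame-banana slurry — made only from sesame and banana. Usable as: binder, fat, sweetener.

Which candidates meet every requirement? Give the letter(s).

A: only sesame and avocado; none excluded — OK
B: has honey, so not Whole30-style; has cod, so not vegetarian — out
C: works as a binder, Whole30-style, vegetarian — valid
D: has soy, so not Whole30-style — no
E: not usable as a binder; has honey, so not Whole30-style — no
F: has anchovy, so not vegetarian — no
G: has honey, so not Whole30-style; has pork, so not vegetarian — reject
H: has honey, so not Whole30-style; has gelatin, so not vegetarian — out
I: all constraints satisfied — keep
J: has honey, so not Whole30-style — out
K: all constraints satisfied — keep

A, C, I, K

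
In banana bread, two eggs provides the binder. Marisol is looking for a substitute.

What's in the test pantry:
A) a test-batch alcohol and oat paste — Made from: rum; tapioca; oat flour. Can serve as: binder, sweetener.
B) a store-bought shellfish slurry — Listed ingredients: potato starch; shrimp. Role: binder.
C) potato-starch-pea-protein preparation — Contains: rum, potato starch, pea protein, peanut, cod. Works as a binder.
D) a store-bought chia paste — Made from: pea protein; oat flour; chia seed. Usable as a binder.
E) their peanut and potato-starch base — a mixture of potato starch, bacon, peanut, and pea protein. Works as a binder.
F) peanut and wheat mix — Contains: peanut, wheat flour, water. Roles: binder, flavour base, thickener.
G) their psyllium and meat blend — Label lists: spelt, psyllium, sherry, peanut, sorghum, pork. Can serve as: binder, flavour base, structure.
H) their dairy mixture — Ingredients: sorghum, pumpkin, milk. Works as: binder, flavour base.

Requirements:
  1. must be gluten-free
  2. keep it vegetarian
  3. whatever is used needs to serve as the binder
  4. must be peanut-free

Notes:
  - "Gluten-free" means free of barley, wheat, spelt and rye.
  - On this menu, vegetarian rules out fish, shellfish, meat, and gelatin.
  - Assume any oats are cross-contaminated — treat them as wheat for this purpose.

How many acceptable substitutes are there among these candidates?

A: has oat flour, so not gluten-free — no
B: has shrimp, so not vegetarian — no
C: has cod, so not vegetarian; has peanut, so not peanut-free — out
D: has oat flour, so not gluten-free — no
E: has bacon, so not vegetarian; has peanut, so not peanut-free — no
F: has wheat flour, so not gluten-free; has peanut, so not peanut-free — no
G: has spelt, so not gluten-free; has pork, so not vegetarian (and 1 more) — no
H: only milk, pumpkin, and sorghum; none excluded — OK

1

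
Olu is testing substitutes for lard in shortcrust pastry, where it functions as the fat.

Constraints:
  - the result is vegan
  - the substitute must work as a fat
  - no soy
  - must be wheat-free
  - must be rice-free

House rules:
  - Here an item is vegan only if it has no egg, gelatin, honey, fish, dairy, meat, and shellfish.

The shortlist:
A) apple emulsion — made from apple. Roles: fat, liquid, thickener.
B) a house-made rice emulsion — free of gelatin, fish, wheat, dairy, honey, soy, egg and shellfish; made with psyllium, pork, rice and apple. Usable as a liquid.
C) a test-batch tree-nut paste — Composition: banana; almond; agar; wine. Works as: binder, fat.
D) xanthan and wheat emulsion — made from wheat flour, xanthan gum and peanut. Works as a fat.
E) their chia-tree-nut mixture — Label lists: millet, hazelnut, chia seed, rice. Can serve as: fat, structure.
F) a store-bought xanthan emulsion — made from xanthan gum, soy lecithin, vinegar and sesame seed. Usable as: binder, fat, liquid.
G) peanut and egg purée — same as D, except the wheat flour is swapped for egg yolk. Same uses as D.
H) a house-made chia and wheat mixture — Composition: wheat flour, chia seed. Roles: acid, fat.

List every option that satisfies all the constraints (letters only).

A: only apple; none excluded — valid
B: not usable as a fat; has pork, so not vegan (and 1 more) — no
C: wine and almond etc. — none of it excluded — OK
D: has wheat flour, so not wheat-free — no
E: has rice, so not rice-free — out
F: has soy lecithin, so not soy-free — no
G: has egg yolk, so not vegan — no
H: has wheat flour, so not wheat-free — reject

A, C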